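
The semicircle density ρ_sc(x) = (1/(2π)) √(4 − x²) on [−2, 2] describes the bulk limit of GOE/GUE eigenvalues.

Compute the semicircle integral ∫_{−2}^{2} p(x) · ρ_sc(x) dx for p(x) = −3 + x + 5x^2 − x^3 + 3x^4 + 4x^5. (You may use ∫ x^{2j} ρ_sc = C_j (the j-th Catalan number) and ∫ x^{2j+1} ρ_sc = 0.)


Write p(x) = Σ a_i x^i, split into monomials and integrate each against ρ_sc separately.
Using ∫ x^{2j} ρ_sc = C_j = (1/(j+1)) C(2j, j) (Catalan numbers) and ∫ x^{2j+1} ρ_sc = 0 (odd monomials vanish by symmetry):
  i = 0 (even): a_0 · C_{0} = -3 · 1 = -3
  i = 1 (odd): ∫ x^1 ρ_sc = 0 (vanishes)
  i = 2 (even): a_2 · C_{1} = 5 · 1 = 5
  i = 3 (odd): ∫ x^3 ρ_sc = 0 (vanishes)
  i = 4 (even): a_4 · C_{2} = 3 · 2 = 6
  i = 5 (odd): ∫ x^5 ρ_sc = 0 (vanishes)

Summing the contributions: ∫_{−2}^{2} p(x) ρ_sc(x) dx = (-3) + 5 + 6 = 8.


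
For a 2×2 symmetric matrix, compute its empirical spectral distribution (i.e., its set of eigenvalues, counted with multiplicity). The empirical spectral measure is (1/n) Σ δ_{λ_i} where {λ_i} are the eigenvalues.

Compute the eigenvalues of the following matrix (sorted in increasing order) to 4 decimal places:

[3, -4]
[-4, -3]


Since M is real symmetric, both eigenvalues are real; they are the roots of det(λI − M) = λ² − (tr M) λ + det M.
tr M = 3 + (-3) = 0.
det M = 3·(-3) − (-4)² = -9 − 16 = -25.
Characteristic polynomial: λ² − 25 = 0.
Discriminant Δ = (tr M)² − 4·det M = 0 − (-100) = 100; √Δ = 10.000000.
λ = (tr M ± √Δ)/2 = (0 ± 10.000000)/2, giving (tr M − √Δ)/2 = -5.0000 and (tr M + √Δ)/2 = 5.0000.

Eigenvalues sorted in increasing order: [-5.0000, 5.0000].


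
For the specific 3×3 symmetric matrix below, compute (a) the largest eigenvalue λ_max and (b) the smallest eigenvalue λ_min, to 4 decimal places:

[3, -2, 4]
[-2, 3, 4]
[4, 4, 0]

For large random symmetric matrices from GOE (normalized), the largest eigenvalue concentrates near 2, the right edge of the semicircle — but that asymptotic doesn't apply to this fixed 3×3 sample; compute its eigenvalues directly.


Since M is real symmetric, all three eigenvalues are real; they are the roots of det(λI − M) = λ³ − (tr M) λ² + s λ − det M, where s is the sum of the principal 2×2 minors.
tr M = 3 + 3 + 0 = 6.
s = (3·3 − (-2)²) + (3·0 − 4²) + (3·0 − 4²) = 5 + (-16) + (-16) = -27.
det M (expand along row 1) = 3·(-16) − (-2)·(-16) + 4·(-20) = -160.
Characteristic polynomial: λ³ − 6λ² − 27λ + 160 = 0.
Substitute λ = y + (tr M)/3 = y + 2.000000 to remove the quadratic term: y³ + p·y + q = 0 with p = s − (tr M)²/3 = -39.000000 and q = −2(tr M)³/27 + (tr M)·s/3 − det M = 90.000000.
Three real roots ⇒ use the trigonometric (Viète) form: r = 2√(−p/3) = 7.211103, φ = arccos(3q/(p·r)) = arccos(-0.960058) = 2.858006 rad.
y_k = r·cos(φ/3 − 2πk/3) for k = 0, 1, 2 gives y = 4.178908, 3.000000, -7.178908.
λ_k = y_k + 2.000000 gives λ = 6.1789, 5.0000, -5.1789 (check: the sum is 6.0000 = tr M).

Hence λ_max = 6.1789 and λ_min = -5.1789.


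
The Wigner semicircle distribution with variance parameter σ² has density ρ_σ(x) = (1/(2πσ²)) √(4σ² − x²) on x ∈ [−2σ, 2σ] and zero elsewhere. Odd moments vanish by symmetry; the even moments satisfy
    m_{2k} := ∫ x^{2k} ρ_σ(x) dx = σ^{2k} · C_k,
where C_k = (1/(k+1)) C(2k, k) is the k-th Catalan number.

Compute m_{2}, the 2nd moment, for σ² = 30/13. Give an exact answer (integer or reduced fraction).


By the scaled semicircle moment identity, m_{2k} = σ^{2k} · C_k with k = 1.
C_1 = (1/(k+1)) · C(2k, k) = (1/2) · C(2, 1) = (1/2) · 2 = 1.
σ^{2k} = (σ²)^k = (30/13)^1 = 30/13.

Therefore m_{2} = σ^{2} · C_1 = (30/13) · 1 = 30/13.


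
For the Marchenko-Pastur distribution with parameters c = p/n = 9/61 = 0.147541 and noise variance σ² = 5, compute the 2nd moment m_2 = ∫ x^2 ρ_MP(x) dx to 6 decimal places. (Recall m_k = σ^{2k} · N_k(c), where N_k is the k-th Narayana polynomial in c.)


E[X²] = σ⁴ (1 + c) (second MP moment). With σ² = 5 (so σ⁴ = 25) and c = 9/61 = 0.147541: E[X²] = 25 · (1 + 0.147541) = 25 · 1.147541.

So E[X^2] = 28.688525.


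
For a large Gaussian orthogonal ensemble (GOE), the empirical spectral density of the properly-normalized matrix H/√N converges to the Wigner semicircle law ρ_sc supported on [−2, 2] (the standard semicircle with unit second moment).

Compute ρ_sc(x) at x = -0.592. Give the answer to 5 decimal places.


ρ_sc(x) = (1/(2π)) √(4 − x²). With x = -0.592:
  4 − x² = 4 − (-0.592)² = 4 − 0.350464 = 3.649536.
  √(4 − x²) = 1.910376.
  1/(2π) = 0.159155.
  ρ_sc(-0.592) = 0.159155 · 1.910376 = 0.304046.

Rounded to 5 decimal places: ρ_sc(-0.592) ≈ 0.30405.


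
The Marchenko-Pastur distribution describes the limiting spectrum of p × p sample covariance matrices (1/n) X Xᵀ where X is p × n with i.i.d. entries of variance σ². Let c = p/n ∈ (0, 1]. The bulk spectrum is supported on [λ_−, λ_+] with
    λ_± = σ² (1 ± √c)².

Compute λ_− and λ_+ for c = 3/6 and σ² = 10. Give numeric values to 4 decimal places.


c = 3/6 = 0.500000; √c = 0.707107.
λ_− = σ² (1 − √c)² = 10 · (1 − 0.707107)² = 10 · (0.292893)² = 0.857864.
λ_+ = σ² (1 + √c)² = 10 · (1 + 0.707107)² = 10 · (1.707107)² = 29.142136.

Rounded to 4 decimal places: λ_− ≈ 0.8579, λ_+ ≈ 29.1421.


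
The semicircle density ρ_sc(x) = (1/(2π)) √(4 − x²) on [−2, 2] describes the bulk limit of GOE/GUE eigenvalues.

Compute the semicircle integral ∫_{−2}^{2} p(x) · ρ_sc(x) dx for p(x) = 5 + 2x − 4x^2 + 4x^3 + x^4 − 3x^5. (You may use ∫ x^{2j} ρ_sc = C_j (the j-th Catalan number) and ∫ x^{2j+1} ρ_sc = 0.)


Write p(x) = Σ a_i x^i, split into monomials and integrate each against ρ_sc separately.
Using ∫ x^{2j} ρ_sc = C_j = (1/(j+1)) C(2j, j) (Catalan numbers) and ∫ x^{2j+1} ρ_sc = 0 (odd monomials vanish by symmetry):
  i = 0 (even): a_0 · C_{0} = 5 · 1 = 5
  i = 1 (odd): ∫ x^1 ρ_sc = 0 (vanishes)
  i = 2 (even): a_2 · C_{1} = -4 · 1 = -4
  i = 3 (odd): ∫ x^3 ρ_sc = 0 (vanishes)
  i = 4 (even): a_4 · C_{2} = 1 · 2 = 2
  i = 5 (odd): ∫ x^5 ρ_sc = 0 (vanishes)

Summing the contributions: ∫_{−2}^{2} p(x) ρ_sc(x) dx = 5 + (-4) + 2 = 3.


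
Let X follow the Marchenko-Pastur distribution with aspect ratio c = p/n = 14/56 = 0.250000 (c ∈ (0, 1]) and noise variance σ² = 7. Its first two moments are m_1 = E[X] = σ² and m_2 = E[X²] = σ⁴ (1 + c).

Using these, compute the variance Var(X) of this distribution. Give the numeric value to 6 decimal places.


m_1 = E[X] = σ² = 7, so m_1² = 49.
m_2 = E[X²] = σ⁴ (1 + c) = 49 · (1 + 0.250000) = 49 · 1.250000 = 61.250000.
(Note m_2 − m_1² simplifies to c · σ⁴ = 0.250000 · 49.)

Var(X) = m_2 − m_1² = 61.250000 − 49 = 12.250000.


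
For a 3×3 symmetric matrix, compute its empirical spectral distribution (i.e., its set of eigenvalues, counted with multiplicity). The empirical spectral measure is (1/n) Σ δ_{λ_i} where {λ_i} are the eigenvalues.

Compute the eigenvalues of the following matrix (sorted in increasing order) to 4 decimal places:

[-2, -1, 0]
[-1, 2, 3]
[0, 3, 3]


Since M is real symmetric, all three eigenvalues are real; they are the roots of det(λI − M) = λ³ − (tr M) λ² + s λ − det M, where s is the sum of the principal 2×2 minors.
tr M = -2 + 2 + 3 = 3.
s = ((-2)·2 − (-1)²) + ((-2)·3 − 0²) + (2·3 − 3²) = -5 + (-6) + (-3) = -14.
det M (expand along row 1) = (-2)·(-3) − (-1)·(-3) + 0·(-3) = 3.
Characteristic polynomial: λ³ − 3λ² − 14λ − 3 = 0.
Substitute λ = y + (tr M)/3 = y + 1.000000 to remove the quadratic term: y³ + p·y + q = 0 with p = s − (tr M)²/3 = -17.000000 and q = −2(tr M)³/27 + (tr M)·s/3 − det M = -19.000000.
Three real roots ⇒ use the trigonometric (Viète) form: r = 2√(−p/3) = 4.760952, φ = arccos(3q/(p·r)) = arccos(0.704259) = 0.789418 rad.
y_k = r·cos(φ/3 − 2πk/3) for k = 0, 1, 2 gives y = 4.597071, -1.226062, -3.371010.
λ_k = y_k + 1.000000 gives λ = 5.5971, -0.2261, -2.3710 (check: the sum is 3.0000 = tr M).

Eigenvalues sorted in increasing order: [-2.3710, -0.2261, 5.5971].


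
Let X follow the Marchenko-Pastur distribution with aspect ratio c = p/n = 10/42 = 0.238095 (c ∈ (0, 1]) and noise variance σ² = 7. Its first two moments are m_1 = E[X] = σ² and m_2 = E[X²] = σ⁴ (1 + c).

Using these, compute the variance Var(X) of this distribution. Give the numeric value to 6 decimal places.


m_1 = E[X] = σ² = 7, so m_1² = 49.
m_2 = E[X²] = σ⁴ (1 + c) = 49 · (1 + 0.238095) = 49 · 1.238095 = 60.666667.
(Note m_2 − m_1² simplifies to c · σ⁴ = 0.238095 · 49.)

Var(X) = m_2 − m_1² = 60.666667 − 49 = 11.666667.


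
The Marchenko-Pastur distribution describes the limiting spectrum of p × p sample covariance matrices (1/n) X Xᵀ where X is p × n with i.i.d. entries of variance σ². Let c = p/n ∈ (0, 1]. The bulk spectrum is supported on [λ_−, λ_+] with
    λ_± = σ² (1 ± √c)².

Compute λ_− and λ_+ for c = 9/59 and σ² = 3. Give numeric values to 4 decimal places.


c = 9/59 = 0.152542; √c = 0.390567.
λ_− = σ² (1 − √c)² = 3 · (1 − 0.390567)² = 3 · (0.609433)² = 1.114227.
λ_+ = σ² (1 + √c)² = 3 · (1 + 0.390567)² = 3 · (1.390567)² = 5.801028.

Rounded to 4 decimal places: λ_− ≈ 1.1142, λ_+ ≈ 5.8010.


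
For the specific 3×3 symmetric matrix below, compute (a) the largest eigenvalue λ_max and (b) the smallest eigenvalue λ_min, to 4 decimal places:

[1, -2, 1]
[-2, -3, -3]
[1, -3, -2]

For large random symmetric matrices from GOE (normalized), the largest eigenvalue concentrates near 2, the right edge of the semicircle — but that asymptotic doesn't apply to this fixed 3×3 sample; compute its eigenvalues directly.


Since M is real symmetric, all three eigenvalues are real; they are the roots of det(λI − M) = λ³ − (tr M) λ² + s λ − det M, where s is the sum of the principal 2×2 minors.
tr M = 1 + (-3) + (-2) = -4.
s = (1·(-3) − (-2)²) + (1·(-2) − 1²) + ((-3)·(-2) − (-3)²) = -7 + (-3) + (-3) = -13.
det M (expand along row 1) = 1·(-3) − (-2)·7 + 1·9 = 20.
Characteristic polynomial: λ³ + 4λ² − 13λ − 20 = 0.
Substitute λ = y + (tr M)/3 = y − 1.333333 to remove the quadratic term: y³ + p·y + q = 0 with p = s − (tr M)²/3 = -18.333333 and q = −2(tr M)³/27 + (tr M)·s/3 − det M = 2.074074.
Three real roots ⇒ use the trigonometric (Viète) form: r = 2√(−p/3) = 4.944132, φ = arccos(3q/(p·r)) = arccos(-0.068646) = 1.639496 rad.
y_k = r·cos(φ/3 − 2πk/3) for k = 0, 1, 2 gives y = 4.224016, 0.113210, -4.337227.
λ_k = y_k − 1.333333 gives λ = 2.8907, -1.2201, -5.6706 (check: the sum is -4.0000 = tr M).

Hence λ_max = 2.8907 and λ_min = -5.6706.


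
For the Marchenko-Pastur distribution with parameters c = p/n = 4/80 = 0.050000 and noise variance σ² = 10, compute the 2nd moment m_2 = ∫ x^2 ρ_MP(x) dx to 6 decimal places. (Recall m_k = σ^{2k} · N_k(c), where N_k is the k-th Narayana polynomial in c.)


E[X²] = σ⁴ (1 + c) (second MP moment). With σ² = 10 (so σ⁴ = 100) and c = 4/80 = 0.050000: E[X²] = 100 · (1 + 0.050000) = 100 · 1.050000.

So E[X^2] = 105.000000.


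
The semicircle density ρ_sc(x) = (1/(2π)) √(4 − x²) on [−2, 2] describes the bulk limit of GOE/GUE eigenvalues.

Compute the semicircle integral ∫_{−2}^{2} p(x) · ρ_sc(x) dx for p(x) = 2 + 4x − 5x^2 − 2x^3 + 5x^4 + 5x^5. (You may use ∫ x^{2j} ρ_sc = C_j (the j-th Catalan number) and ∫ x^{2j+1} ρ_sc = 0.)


Write p(x) = Σ a_i x^i, split into monomials and integrate each against ρ_sc separately.
Using ∫ x^{2j} ρ_sc = C_j = (1/(j+1)) C(2j, j) (Catalan numbers) and ∫ x^{2j+1} ρ_sc = 0 (odd monomials vanish by symmetry):
  i = 0 (even): a_0 · C_{0} = 2 · 1 = 2
  i = 1 (odd): ∫ x^1 ρ_sc = 0 (vanishes)
  i = 2 (even): a_2 · C_{1} = -5 · 1 = -5
  i = 3 (odd): ∫ x^3 ρ_sc = 0 (vanishes)
  i = 4 (even): a_4 · C_{2} = 5 · 2 = 10
  i = 5 (odd): ∫ x^5 ρ_sc = 0 (vanishes)

Summing the contributions: ∫_{−2}^{2} p(x) ρ_sc(x) dx = 2 + (-5) + 10 = 7.


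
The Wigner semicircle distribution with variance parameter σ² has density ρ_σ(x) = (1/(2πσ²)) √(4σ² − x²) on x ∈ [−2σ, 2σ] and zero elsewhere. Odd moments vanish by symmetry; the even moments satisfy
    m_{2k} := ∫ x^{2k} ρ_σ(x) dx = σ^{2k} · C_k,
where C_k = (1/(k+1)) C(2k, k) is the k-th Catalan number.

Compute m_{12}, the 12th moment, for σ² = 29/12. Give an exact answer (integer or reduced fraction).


By the scaled semicircle moment identity, m_{2k} = σ^{2k} · C_k with k = 6.
C_6 = (1/(k+1)) · C(2k, k) = (1/7) · C(12, 6) = (1/7) · 924 = 132.
σ^{2k} = (σ²)^k = (29/12)^6 = 594823321/2985984.

Therefore m_{12} = σ^{12} · C_6 = (594823321/2985984) · 132 = 6543056531/248832.


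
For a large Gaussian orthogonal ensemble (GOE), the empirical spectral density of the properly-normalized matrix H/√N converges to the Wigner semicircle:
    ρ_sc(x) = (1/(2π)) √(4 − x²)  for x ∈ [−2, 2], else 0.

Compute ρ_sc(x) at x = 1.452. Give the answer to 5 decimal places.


ρ_sc(x) = (1/(2π)) √(4 − x²). With x = 1.452:
  4 − x² = 4 − (1.452)² = 4 − 2.108304 = 1.891696.
  √(4 − x²) = 1.375389.
  1/(2π) = 0.159155.
  ρ_sc(1.452) = 0.159155 · 1.375389 = 0.218900.

Rounded to 5 decimal places: ρ_sc(1.452) ≈ 0.21890.


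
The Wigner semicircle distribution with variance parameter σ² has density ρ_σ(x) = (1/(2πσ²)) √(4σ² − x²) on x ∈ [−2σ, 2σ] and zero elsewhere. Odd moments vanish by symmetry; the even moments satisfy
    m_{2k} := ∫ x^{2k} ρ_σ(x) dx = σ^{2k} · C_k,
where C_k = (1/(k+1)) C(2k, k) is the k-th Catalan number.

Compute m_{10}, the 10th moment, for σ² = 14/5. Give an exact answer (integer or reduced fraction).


By the scaled semicircle moment identity, m_{2k} = σ^{2k} · C_k with k = 5.
C_5 = (1/(k+1)) · C(2k, k) = (1/6) · C(10, 5) = (1/6) · 252 = 42.
σ^{2k} = (σ²)^k = (14/5)^5 = 537824/3125.

Therefore m_{10} = σ^{10} · C_5 = (537824/3125) · 42 = 22588608/3125.


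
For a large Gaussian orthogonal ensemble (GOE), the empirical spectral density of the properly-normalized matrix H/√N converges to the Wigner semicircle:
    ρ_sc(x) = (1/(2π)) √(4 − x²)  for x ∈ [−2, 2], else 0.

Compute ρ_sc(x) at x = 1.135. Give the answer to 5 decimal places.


ρ_sc(x) = (1/(2π)) √(4 − x²). With x = 1.135:
  4 − x² = 4 − (1.135)² = 4 − 1.288225 = 2.711775.
  √(4 − x²) = 1.646747.
  1/(2π) = 0.159155.
  ρ_sc(1.135) = 0.159155 · 1.646747 = 0.262088.

Rounded to 5 decimal places: ρ_sc(1.135) ≈ 0.26209.


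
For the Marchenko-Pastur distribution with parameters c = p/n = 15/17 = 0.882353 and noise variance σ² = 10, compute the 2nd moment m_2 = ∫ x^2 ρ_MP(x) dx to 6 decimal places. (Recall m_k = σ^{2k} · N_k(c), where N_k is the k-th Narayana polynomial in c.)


E[X²] = σ⁴ (1 + c) (second MP moment). With σ² = 10 (so σ⁴ = 100) and c = 15/17 = 0.882353: E[X²] = 100 · (1 + 0.882353) = 100 · 1.882353.

So E[X^2] = 188.235294.


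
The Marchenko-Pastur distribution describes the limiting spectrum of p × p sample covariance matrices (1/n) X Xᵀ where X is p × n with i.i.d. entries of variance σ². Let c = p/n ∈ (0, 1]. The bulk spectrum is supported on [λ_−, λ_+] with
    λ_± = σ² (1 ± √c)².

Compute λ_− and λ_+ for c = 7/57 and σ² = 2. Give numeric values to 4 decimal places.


c = 7/57 = 0.122807; √c = 0.350438.
λ_− = σ² (1 − √c)² = 2 · (1 − 0.350438)² = 2 · (0.649562)² = 0.843861.
λ_+ = σ² (1 + √c)² = 2 · (1 + 0.350438)² = 2 · (1.350438)² = 3.647367.

Rounded to 4 decimal places: λ_− ≈ 0.8439, λ_+ ≈ 3.6474.


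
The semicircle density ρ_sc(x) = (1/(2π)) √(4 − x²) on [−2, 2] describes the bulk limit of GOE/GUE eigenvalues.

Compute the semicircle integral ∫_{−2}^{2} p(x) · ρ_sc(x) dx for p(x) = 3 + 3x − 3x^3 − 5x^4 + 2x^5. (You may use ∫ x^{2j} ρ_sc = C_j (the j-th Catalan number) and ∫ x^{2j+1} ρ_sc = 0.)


Write p(x) = Σ a_i x^i, split into monomials and integrate each against ρ_sc separately.
Using ∫ x^{2j} ρ_sc = C_j = (1/(j+1)) C(2j, j) (Catalan numbers) and ∫ x^{2j+1} ρ_sc = 0 (odd monomials vanish by symmetry):
  i = 0 (even): a_0 · C_{0} = 3 · 1 = 3
  i = 1 (odd): ∫ x^1 ρ_sc = 0 (vanishes)
  i = 3 (odd): ∫ x^3 ρ_sc = 0 (vanishes)
  i = 4 (even): a_4 · C_{2} = -5 · 2 = -10
  i = 5 (odd): ∫ x^5 ρ_sc = 0 (vanishes)

Summing the contributions: ∫_{−2}^{2} p(x) ρ_sc(x) dx = 3 + (-10) = -7.


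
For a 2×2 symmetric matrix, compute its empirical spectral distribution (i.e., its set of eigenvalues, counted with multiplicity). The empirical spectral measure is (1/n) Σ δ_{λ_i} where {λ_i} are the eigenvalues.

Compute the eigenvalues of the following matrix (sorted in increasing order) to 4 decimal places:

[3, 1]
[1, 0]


Since M is real symmetric, both eigenvalues are real; they are the roots of det(λI − M) = λ² − (tr M) λ + det M.
tr M = 3 + 0 = 3.
det M = 3·0 − 1² = 0 − 1 = -1.
Characteristic polynomial: λ² − 3λ − 1 = 0.
Discriminant Δ = (tr M)² − 4·det M = 9 − (-4) = 13; √Δ = 3.605551.
λ = (tr M ± √Δ)/2 = (3 ± 3.605551)/2, giving (tr M − √Δ)/2 = -0.3028 and (tr M + √Δ)/2 = 3.3028.

Eigenvalues sorted in increasing order: [-0.3028, 3.3028].


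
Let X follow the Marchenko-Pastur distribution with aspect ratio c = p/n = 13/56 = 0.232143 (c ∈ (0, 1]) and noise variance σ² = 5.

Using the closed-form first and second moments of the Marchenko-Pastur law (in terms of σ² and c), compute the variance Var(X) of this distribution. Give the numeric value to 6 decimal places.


Recall the MP moments m_1 = E[X] = σ² and m_2 = E[X²] = σ⁴ (1 + c).
m_1 = E[X] = σ² = 5, so m_1² = 25.
m_2 = E[X²] = σ⁴ (1 + c) = 25 · (1 + 0.232143) = 25 · 1.232143 = 30.803571.
(Note m_2 − m_1² simplifies to c · σ⁴ = 0.232143 · 25.)

Var(X) = m_2 − m_1² = 30.803571 − 25 = 5.803571.


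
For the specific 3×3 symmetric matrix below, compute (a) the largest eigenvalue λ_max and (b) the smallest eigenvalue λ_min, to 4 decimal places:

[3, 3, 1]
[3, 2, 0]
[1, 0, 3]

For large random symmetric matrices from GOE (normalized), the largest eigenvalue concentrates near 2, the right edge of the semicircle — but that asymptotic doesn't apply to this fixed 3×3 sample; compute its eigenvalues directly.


Since M is real symmetric, all three eigenvalues are real; they are the roots of det(λI − M) = λ³ − (tr M) λ² + s λ − det M, where s is the sum of the principal 2×2 minors.
tr M = 3 + 2 + 3 = 8.
s = (3·2 − 3²) + (3·3 − 1²) + (2·3 − 0²) = -3 + 8 + 6 = 11.
det M (expand along row 1) = 3·6 − 3·9 + 1·(-2) = -11.
Characteristic polynomial: λ³ − 8λ² + 11λ + 11 = 0.
Substitute λ = y + (tr M)/3 = y + 2.666667 to remove the quadratic term: y³ + p·y + q = 0 with p = s − (tr M)²/3 = -10.333333 and q = −2(tr M)³/27 + (tr M)·s/3 − det M = 2.407407.
Three real roots ⇒ use the trigonometric (Viète) form: r = 2√(−p/3) = 3.711843, φ = arccos(3q/(p·r)) = arccos(-0.188296) = 1.760223 rad.
y_k = r·cos(φ/3 − 2πk/3) for k = 0, 1, 2 gives y = 3.091035, 0.234218, -3.325253.
λ_k = y_k + 2.666667 gives λ = 5.7577, 2.9009, -0.6586 (check: the sum is 8.0000 = tr M).

Hence λ_max = 5.7577 and λ_min = -0.6586.


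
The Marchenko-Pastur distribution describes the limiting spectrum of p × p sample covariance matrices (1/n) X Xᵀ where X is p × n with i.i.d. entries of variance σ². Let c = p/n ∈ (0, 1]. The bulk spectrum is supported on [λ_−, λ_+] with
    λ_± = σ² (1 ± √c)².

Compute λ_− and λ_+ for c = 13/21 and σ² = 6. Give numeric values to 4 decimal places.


c = 13/21 = 0.619048; √c = 0.786796.
λ_− = σ² (1 − √c)² = 6 · (1 − 0.786796)² = 6 · (0.213204)² = 0.272736.
λ_+ = σ² (1 + √c)² = 6 · (1 + 0.786796)² = 6 · (1.786796)² = 19.155835.

Rounded to 4 decimal places: λ_− ≈ 0.2727, λ_+ ≈ 19.1558.


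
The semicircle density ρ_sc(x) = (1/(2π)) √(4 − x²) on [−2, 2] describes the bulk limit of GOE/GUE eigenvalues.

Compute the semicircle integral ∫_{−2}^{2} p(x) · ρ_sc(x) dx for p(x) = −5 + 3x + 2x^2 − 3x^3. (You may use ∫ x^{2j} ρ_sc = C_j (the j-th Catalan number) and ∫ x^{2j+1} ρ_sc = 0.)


Write p(x) = Σ a_i x^i, split into monomials and integrate each against ρ_sc separately.
Using ∫ x^{2j} ρ_sc = C_j = (1/(j+1)) C(2j, j) (Catalan numbers) and ∫ x^{2j+1} ρ_sc = 0 (odd monomials vanish by symmetry):
  i = 0 (even): a_0 · C_{0} = -5 · 1 = -5
  i = 1 (odd): ∫ x^1 ρ_sc = 0 (vanishes)
  i = 2 (even): a_2 · C_{1} = 2 · 1 = 2
  i = 3 (odd): ∫ x^3 ρ_sc = 0 (vanishes)

Summing the contributions: ∫_{−2}^{2} p(x) ρ_sc(x) dx = (-5) + 2 = -3.


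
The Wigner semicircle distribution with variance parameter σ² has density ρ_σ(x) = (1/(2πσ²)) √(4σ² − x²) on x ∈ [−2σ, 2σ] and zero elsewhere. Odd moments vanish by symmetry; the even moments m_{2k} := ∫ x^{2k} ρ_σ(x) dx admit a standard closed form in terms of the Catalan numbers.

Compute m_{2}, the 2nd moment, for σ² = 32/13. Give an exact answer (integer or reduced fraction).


By the scaled semicircle moment identity, m_{2k} = σ^{2k} · C_k with k = 1.
C_1 = (1/(k+1)) · C(2k, k) = (1/2) · C(2, 1) = (1/2) · 2 = 1.
σ^{2k} = (σ²)^k = (32/13)^1 = 32/13.

Therefore m_{2} = σ^{2} · C_1 = (32/13) · 1 = 32/13.


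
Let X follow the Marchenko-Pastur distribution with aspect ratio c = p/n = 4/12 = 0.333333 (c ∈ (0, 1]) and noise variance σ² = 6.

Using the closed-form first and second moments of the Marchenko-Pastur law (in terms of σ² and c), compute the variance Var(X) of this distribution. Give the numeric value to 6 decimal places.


Recall the MP moments m_1 = E[X] = σ² and m_2 = E[X²] = σ⁴ (1 + c).
m_1 = E[X] = σ² = 6, so m_1² = 36.
m_2 = E[X²] = σ⁴ (1 + c) = 36 · (1 + 0.333333) = 36 · 1.333333 = 48.000000.
(Note m_2 − m_1² simplifies to c · σ⁴ = 0.333333 · 36.)

Var(X) = m_2 − m_1² = 48.000000 − 36 = 12.000000.


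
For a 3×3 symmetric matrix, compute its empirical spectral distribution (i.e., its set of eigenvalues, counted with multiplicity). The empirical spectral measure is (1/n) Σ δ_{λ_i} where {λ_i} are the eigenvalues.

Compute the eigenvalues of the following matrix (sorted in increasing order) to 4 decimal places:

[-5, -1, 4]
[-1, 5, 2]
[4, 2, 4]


Since M is real symmetric, all three eigenvalues are real; they are the roots of det(λI − M) = λ³ − (tr M) λ² + s λ − det M, where s is the sum of the principal 2×2 minors.
tr M = -5 + 5 + 4 = 4.
s = ((-5)·5 − (-1)²) + ((-5)·4 − 4²) + (5·4 − 2²) = -26 + (-36) + 16 = -46.
det M (expand along row 1) = (-5)·16 − (-1)·(-12) + 4·(-22) = -180.
Characteristic polynomial: λ³ − 4λ² − 46λ + 180 = 0.
Substitute λ = y + (tr M)/3 = y + 1.333333 to remove the quadratic term: y³ + p·y + q = 0 with p = s − (tr M)²/3 = -51.333333 and q = −2(tr M)³/27 + (tr M)·s/3 − det M = 113.925926.
Three real roots ⇒ use the trigonometric (Viète) form: r = 2√(−p/3) = 8.273116, φ = arccos(3q/(p·r)) = arccos(-0.804776) = 2.506095 rad.
y_k = r·cos(φ/3 − 2πk/3) for k = 0, 1, 2 gives y = 5.550492, 2.537697, -8.088189.
λ_k = y_k + 1.333333 gives λ = 6.8838, 3.8710, -6.7549 (check: the sum is 4.0000 = tr M).

Eigenvalues sorted in increasing order: [-6.7549, 3.8710, 6.8838].


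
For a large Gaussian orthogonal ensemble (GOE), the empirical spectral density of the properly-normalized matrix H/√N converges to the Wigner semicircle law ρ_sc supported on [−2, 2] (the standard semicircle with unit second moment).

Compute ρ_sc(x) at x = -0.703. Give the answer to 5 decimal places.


ρ_sc(x) = (1/(2π)) √(4 − x²). With x = -0.703:
  4 − x² = 4 − (-0.703)² = 4 − 0.494209 = 3.505791.
  √(4 − x²) = 1.872376.
  1/(2π) = 0.159155.
  ρ_sc(-0.703) = 0.159155 · 1.872376 = 0.297998.

Rounded to 5 decimal places: ρ_sc(-0.703) ≈ 0.29800.


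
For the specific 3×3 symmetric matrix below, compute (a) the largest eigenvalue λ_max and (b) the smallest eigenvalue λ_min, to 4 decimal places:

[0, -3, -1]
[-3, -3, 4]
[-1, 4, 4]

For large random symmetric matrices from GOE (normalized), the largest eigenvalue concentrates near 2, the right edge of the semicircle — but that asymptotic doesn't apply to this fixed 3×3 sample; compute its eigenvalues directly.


Since M is real symmetric, all three eigenvalues are real; they are the roots of det(λI − M) = λ³ − (tr M) λ² + s λ − det M, where s is the sum of the principal 2×2 minors.
tr M = 0 + (-3) + 4 = 1.
s = (0·(-3) − (-3)²) + (0·4 − (-1)²) + ((-3)·4 − 4²) = -9 + (-1) + (-28) = -38.
det M (expand along row 1) = 0·(-28) − (-3)·(-8) + (-1)·(-15) = -9.
Characteristic polynomial: λ³ − λ² − 38λ + 9 = 0.
Substitute λ = y + (tr M)/3 = y + 0.333333 to remove the quadratic term: y³ + p·y + q = 0 with p = s − (tr M)²/3 = -38.333333 and q = −2(tr M)³/27 + (tr M)·s/3 − det M = -3.740741.
Three real roots ⇒ use the trigonometric (Viète) form: r = 2√(−p/3) = 7.149204, φ = arccos(3q/(p·r)) = arccos(0.040949) = 1.529836 rad.
y_k = r·cos(φ/3 − 2πk/3) for k = 0, 1, 2 gives y = 6.239619, -0.097609, -6.142010.
λ_k = y_k + 0.333333 gives λ = 6.5730, 0.2357, -5.8087 (check: the sum is 1.0000 = tr M).

Hence λ_max = 6.5730 and λ_min = -5.8087.


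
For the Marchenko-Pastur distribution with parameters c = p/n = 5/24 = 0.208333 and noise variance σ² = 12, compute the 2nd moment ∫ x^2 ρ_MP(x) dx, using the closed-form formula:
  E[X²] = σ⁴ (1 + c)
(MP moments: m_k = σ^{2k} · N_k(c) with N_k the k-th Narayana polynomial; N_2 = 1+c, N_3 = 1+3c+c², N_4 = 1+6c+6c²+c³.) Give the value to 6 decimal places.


E[X²] = σ⁴ (1 + c) (second MP moment). With σ² = 12 (so σ⁴ = 144) and c = 5/24 = 0.208333: E[X²] = 144 · (1 + 0.208333) = 144 · 1.208333.

So E[X^2] = 174.000000.


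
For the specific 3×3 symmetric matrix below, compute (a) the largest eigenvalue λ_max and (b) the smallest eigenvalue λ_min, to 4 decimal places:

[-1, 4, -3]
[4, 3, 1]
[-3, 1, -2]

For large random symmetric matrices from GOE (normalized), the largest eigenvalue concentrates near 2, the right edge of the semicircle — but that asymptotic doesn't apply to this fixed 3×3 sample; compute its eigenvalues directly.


Since M is real symmetric, all three eigenvalues are real; they are the roots of det(λI − M) = λ³ − (tr M) λ² + s λ − det M, where s is the sum of the principal 2×2 minors.
tr M = -1 + 3 + (-2) = 0.
s = ((-1)·3 − 4²) + ((-1)·(-2) − (-3)²) + (3·(-2) − 1²) = -19 + (-7) + (-7) = -33.
det M (expand along row 1) = (-1)·(-7) − 4·(-5) + (-3)·13 = -12.
Characteristic polynomial: λ³ − 33λ + 12 = 0.
Substitute λ = y + (tr M)/3 = y + 0.000000 to remove the quadratic term: y³ + p·y + q = 0 with p = s − (tr M)²/3 = -33.000000 and q = −2(tr M)³/27 + (tr M)·s/3 − det M = 12.000000.
Three real roots ⇒ use the trigonometric (Viète) form: r = 2√(−p/3) = 6.633250, φ = arccos(3q/(p·r)) = arccos(-0.164461) = 1.736008 rad.
y_k = r·cos(φ/3 − 2πk/3) for k = 0, 1, 2 gives y = 5.553298, 0.365111, -5.918410.
λ_k = y_k + 0.000000 gives λ = 5.5533, 0.3651, -5.9184 (check: the sum is 0.0000 = tr M).

Hence λ_max = 5.5533 and λ_min = -5.9184.


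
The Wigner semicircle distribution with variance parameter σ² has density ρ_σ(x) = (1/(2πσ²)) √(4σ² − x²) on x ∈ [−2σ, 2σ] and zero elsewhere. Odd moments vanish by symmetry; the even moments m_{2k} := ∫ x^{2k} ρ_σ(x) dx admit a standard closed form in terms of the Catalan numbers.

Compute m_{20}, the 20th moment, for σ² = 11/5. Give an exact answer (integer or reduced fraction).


By the scaled semicircle moment identity, m_{2k} = σ^{2k} · C_k with k = 10.
C_10 = (1/(k+1)) · C(2k, k) = (1/11) · C(20, 10) = (1/11) · 184756 = 16796.
σ^{2k} = (σ²)^k = (11/5)^10 = 25937424601/9765625.

Therefore m_{20} = σ^{20} · C_10 = (25937424601/9765625) · 16796 = 435644983598396/9765625.


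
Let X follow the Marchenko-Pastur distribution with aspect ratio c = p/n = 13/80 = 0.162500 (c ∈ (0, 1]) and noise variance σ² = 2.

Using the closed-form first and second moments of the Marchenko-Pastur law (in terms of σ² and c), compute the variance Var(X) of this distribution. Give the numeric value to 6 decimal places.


Recall the MP moments m_1 = E[X] = σ² and m_2 = E[X²] = σ⁴ (1 + c).
m_1 = E[X] = σ² = 2, so m_1² = 4.
m_2 = E[X²] = σ⁴ (1 + c) = 4 · (1 + 0.162500) = 4 · 1.162500 = 4.650000.
(Note m_2 − m_1² simplifies to c · σ⁴ = 0.162500 · 4.)

Var(X) = m_2 − m_1² = 4.650000 − 4 = 0.650000.


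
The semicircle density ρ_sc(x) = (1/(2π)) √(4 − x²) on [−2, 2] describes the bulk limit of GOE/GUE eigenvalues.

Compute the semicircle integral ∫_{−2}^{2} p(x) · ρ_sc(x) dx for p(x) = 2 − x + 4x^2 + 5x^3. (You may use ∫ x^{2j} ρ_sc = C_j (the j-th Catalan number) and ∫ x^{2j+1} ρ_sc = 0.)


Write p(x) = Σ a_i x^i, split into monomials and integrate each against ρ_sc separately.
Using ∫ x^{2j} ρ_sc = C_j = (1/(j+1)) C(2j, j) (Catalan numbers) and ∫ x^{2j+1} ρ_sc = 0 (odd monomials vanish by symmetry):
  i = 0 (even): a_0 · C_{0} = 2 · 1 = 2
  i = 1 (odd): ∫ x^1 ρ_sc = 0 (vanishes)
  i = 2 (even): a_2 · C_{1} = 4 · 1 = 4
  i = 3 (odd): ∫ x^3 ρ_sc = 0 (vanishes)

Summing the contributions: ∫_{−2}^{2} p(x) ρ_sc(x) dx = 2 + 4 = 6.


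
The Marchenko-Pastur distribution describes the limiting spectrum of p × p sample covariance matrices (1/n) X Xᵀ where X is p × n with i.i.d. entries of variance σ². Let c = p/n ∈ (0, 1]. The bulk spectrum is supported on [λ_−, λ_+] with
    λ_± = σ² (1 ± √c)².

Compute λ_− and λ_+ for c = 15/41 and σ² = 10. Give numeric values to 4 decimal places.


c = 15/41 = 0.365854; √c = 0.604858.
λ_− = σ² (1 − √c)² = 10 · (1 − 0.604858)² = 10 · (0.395142)² = 1.561369.
λ_+ = σ² (1 + √c)² = 10 · (1 + 0.604858)² = 10 · (1.604858)² = 25.755704.

Rounded to 4 decimal places: λ_− ≈ 1.5614, λ_+ ≈ 25.7557.


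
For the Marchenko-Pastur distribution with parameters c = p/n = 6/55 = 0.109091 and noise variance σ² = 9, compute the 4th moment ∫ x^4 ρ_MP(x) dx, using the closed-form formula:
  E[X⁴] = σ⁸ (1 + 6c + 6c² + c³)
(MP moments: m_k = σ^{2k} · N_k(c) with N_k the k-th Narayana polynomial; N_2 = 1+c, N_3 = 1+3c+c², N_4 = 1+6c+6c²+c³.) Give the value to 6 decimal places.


E[X⁴] = σ⁸ (1 + 6c + 6c² + c³) (fourth MP moment). With σ² = 9 (so σ⁸ = 6561) and c = 6/55 = 0.109091: E[X⁴] = 6561 · (1 + 6·0.109091 + 6·(0.109091)² + (0.109091)³) = 6561 · 1.727249.

So E[X^4] = 11332.478624.


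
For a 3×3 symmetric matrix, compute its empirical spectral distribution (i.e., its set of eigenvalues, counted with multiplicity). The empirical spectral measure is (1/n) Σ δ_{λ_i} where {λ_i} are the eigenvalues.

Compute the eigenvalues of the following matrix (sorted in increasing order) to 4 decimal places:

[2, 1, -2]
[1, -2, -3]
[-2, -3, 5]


Since M is real symmetric, all three eigenvalues are real; they are the roots of det(λI − M) = λ³ − (tr M) λ² + s λ − det M, where s is the sum of the principal 2×2 minors.
tr M = 2 + (-2) + 5 = 5.
s = (2·(-2) − 1²) + (2·5 − (-2)²) + ((-2)·5 − (-3)²) = -5 + 6 + (-19) = -18.
det M (expand along row 1) = 2·(-19) − 1·(-1) + (-2)·(-7) = -23.
Characteristic polynomial: λ³ − 5λ² − 18λ + 23 = 0.
Substitute λ = y + (tr M)/3 = y + 1.666667 to remove the quadratic term: y³ + p·y + q = 0 with p = s − (tr M)²/3 = -26.333333 and q = −2(tr M)³/27 + (tr M)·s/3 − det M = -16.259259.
Three real roots ⇒ use the trigonometric (Viète) form: r = 2√(−p/3) = 5.925463, φ = arccos(3q/(p·r)) = arccos(0.312604) = 1.252864 rad.
y_k = r·cos(φ/3 − 2πk/3) for k = 0, 1, 2 gives y = 5.416207, -0.626791, -4.789416.
λ_k = y_k + 1.666667 gives λ = 7.0829, 1.0399, -3.1227 (check: the sum is 5.0000 = tr M).

Eigenvalues sorted in increasing order: [-3.1227, 1.0399, 7.0829].


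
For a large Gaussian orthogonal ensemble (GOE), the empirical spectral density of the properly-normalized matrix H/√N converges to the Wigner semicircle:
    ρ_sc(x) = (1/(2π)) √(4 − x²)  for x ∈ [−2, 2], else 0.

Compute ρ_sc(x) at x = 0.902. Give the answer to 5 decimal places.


ρ_sc(x) = (1/(2π)) √(4 − x²). With x = 0.902:
  4 − x² = 4 − (0.902)² = 4 − 0.813604 = 3.186396.
  √(4 − x²) = 1.785048.
  1/(2π) = 0.159155.
  ρ_sc(0.902) = 0.159155 · 1.785048 = 0.284099.

Rounded to 5 decimal places: ρ_sc(0.902) ≈ 0.28410.


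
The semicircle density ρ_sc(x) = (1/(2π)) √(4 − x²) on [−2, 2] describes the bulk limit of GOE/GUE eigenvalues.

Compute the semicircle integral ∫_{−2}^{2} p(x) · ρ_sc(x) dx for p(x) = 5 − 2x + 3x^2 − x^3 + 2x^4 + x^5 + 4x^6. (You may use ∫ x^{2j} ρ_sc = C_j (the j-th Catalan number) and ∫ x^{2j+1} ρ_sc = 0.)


Write p(x) = Σ a_i x^i, split into monomials and integrate each against ρ_sc separately.
Using ∫ x^{2j} ρ_sc = C_j = (1/(j+1)) C(2j, j) (Catalan numbers) and ∫ x^{2j+1} ρ_sc = 0 (odd monomials vanish by symmetry):
  i = 0 (even): a_0 · C_{0} = 5 · 1 = 5
  i = 1 (odd): ∫ x^1 ρ_sc = 0 (vanishes)
  i = 2 (even): a_2 · C_{1} = 3 · 1 = 3
  i = 3 (odd): ∫ x^3 ρ_sc = 0 (vanishes)
  i = 4 (even): a_4 · C_{2} = 2 · 2 = 4
  i = 5 (odd): ∫ x^5 ρ_sc = 0 (vanishes)
  i = 6 (even): a_6 · C_{3} = 4 · 5 = 20

Summing the contributions: ∫_{−2}^{2} p(x) ρ_sc(x) dx = 5 + 3 + 4 + 20 = 32.


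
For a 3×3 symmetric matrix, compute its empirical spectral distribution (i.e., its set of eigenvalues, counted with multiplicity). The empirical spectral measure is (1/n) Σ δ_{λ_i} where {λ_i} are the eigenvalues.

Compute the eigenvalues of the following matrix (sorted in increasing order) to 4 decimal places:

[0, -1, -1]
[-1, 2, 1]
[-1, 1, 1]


Since M is real symmetric, all three eigenvalues are real; they are the roots of det(λI − M) = λ³ − (tr M) λ² + s λ − det M, where s is the sum of the principal 2×2 minors.
tr M = 0 + 2 + 1 = 3.
s = (0·2 − (-1)²) + (0·1 − (-1)²) + (2·1 − 1²) = -1 + (-1) + 1 = -1.
det M (expand along row 1) = 0·1 − (-1)·0 + (-1)·1 = -1.
Characteristic polynomial: λ³ − 3λ² − λ + 1 = 0.
Substitute λ = y + (tr M)/3 = y + 1.000000 to remove the quadratic term: y³ + p·y + q = 0 with p = s − (tr M)²/3 = -4.000000 and q = −2(tr M)³/27 + (tr M)·s/3 − det M = -2.000000.
Three real roots ⇒ use the trigonometric (Viète) form: r = 2√(−p/3) = 2.309401, φ = arccos(3q/(p·r)) = arccos(0.649519) = 0.863845 rad.
y_k = r·cos(φ/3 − 2πk/3) for k = 0, 1, 2 gives y = 2.214320, -0.539189, -1.675131.
λ_k = y_k + 1.000000 gives λ = 3.2143, 0.4608, -0.6751 (check: the sum is 3.0000 = tr M).

Eigenvalues sorted in increasing order: [-0.6751, 0.4608, 3.2143].


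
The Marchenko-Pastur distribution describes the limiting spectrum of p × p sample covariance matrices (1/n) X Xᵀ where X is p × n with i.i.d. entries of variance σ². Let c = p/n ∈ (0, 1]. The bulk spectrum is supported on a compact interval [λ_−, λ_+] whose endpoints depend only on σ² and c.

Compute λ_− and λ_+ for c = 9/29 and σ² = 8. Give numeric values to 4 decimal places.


c = 9/29 = 0.310345; √c = 0.557086.
λ_− = σ² (1 − √c)² = 8 · (1 − 0.557086)² = 8 · (0.442914)² = 1.569382.
λ_+ = σ² (1 + √c)² = 8 · (1 + 0.557086)² = 8 · (1.557086)² = 19.396135.

Rounded to 4 decimal places: λ_− ≈ 1.5694, λ_+ ≈ 19.3961.


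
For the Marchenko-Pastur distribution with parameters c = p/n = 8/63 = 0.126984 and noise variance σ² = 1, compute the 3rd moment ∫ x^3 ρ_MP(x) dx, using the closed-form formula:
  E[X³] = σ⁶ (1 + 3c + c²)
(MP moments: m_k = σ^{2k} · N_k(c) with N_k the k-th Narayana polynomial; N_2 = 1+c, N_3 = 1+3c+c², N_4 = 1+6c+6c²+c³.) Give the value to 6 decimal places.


E[X³] = σ⁶ (1 + 3c + c²) (third MP moment). With σ² = 1 (so σ⁶ = 1) and c = 8/63 = 0.126984: E[X³] = 1 · (1 + 3·0.126984 + (0.126984)²) = 1 · 1.397077.

So E[X^3] = 1.397077.


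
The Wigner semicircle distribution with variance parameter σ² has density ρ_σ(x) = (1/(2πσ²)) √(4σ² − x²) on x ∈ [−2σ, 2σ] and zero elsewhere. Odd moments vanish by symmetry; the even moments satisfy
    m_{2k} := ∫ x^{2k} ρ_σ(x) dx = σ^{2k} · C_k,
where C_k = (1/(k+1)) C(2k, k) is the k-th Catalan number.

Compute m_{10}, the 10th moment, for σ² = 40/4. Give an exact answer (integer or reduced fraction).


By the scaled semicircle moment identity, m_{2k} = σ^{2k} · C_k with k = 5.
C_5 = (1/(k+1)) · C(2k, k) = (1/6) · C(10, 5) = (1/6) · 252 = 42.
σ^{2k} = (σ²)^k = (40/4)^5 = 100000.

Therefore m_{10} = σ^{10} · C_5 = 100000 · 42 = 4200000.


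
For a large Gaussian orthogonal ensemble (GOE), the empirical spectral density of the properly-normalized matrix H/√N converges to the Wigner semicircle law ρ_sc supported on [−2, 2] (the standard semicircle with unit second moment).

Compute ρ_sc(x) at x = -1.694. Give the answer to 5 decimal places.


ρ_sc(x) = (1/(2π)) √(4 − x²). With x = -1.694:
  4 − x² = 4 − (-1.694)² = 4 − 2.869636 = 1.130364.
  √(4 − x²) = 1.063186.
  1/(2π) = 0.159155.
  ρ_sc(-1.694) = 0.159155 · 1.063186 = 0.169211.

Rounded to 5 decimal places: ρ_sc(-1.694) ≈ 0.16921.


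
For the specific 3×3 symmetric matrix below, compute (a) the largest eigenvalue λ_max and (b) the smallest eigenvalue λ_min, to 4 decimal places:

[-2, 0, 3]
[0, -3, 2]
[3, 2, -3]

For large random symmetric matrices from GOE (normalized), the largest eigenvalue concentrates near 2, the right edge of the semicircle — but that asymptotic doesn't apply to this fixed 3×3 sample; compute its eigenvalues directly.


Since M is real symmetric, all three eigenvalues are real; they are the roots of det(λI − M) = λ³ − (tr M) λ² + s λ − det M, where s is the sum of the principal 2×2 minors.
tr M = -2 + (-3) + (-3) = -8.
s = ((-2)·(-3) − 0²) + ((-2)·(-3) − 3²) + ((-3)·(-3) − 2²) = 6 + (-3) + 5 = 8.
det M (expand along row 1) = (-2)·5 − 0·(-6) + 3·9 = 17.
Characteristic polynomial: λ³ + 8λ² + 8λ − 17 = 0.
Substitute λ = y + (tr M)/3 = y − 2.666667 to remove the quadratic term: y³ + p·y + q = 0 with p = s − (tr M)²/3 = -13.333333 and q = −2(tr M)³/27 + (tr M)·s/3 − det M = -0.407407.
Three real roots ⇒ use the trigonometric (Viète) form: r = 2√(−p/3) = 4.216370, φ = arccos(3q/(p·r)) = arccos(0.021741) = 1.549054 rad.
y_k = r·cos(φ/3 − 2πk/3) for k = 0, 1, 2 gives y = 3.666667, -0.030558, -3.636109.
λ_k = y_k − 2.666667 gives λ = 1.0000, -2.6972, -6.3028 (check: the sum is -8.0000 = tr M).

Hence λ_max = 1.0000 and λ_min = -6.3028.


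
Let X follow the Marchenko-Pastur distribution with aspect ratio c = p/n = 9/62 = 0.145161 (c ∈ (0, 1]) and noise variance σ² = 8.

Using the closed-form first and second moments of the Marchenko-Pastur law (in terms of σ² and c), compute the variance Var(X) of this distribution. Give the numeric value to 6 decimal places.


Recall the MP moments m_1 = E[X] = σ² and m_2 = E[X²] = σ⁴ (1 + c).
m_1 = E[X] = σ² = 8, so m_1² = 64.
m_2 = E[X²] = σ⁴ (1 + c) = 64 · (1 + 0.145161) = 64 · 1.145161 = 73.290323.
(Note m_2 − m_1² simplifies to c · σ⁴ = 0.145161 · 64.)

Var(X) = m_2 − m_1² = 73.290323 − 64 = 9.290323.


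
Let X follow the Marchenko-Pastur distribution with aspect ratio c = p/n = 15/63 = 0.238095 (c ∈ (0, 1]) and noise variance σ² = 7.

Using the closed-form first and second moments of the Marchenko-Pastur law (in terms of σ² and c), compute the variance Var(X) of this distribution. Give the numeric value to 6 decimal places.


Recall the MP moments m_1 = E[X] = σ² and m_2 = E[X²] = σ⁴ (1 + c).
m_1 = E[X] = σ² = 7, so m_1² = 49.
m_2 = E[X²] = σ⁴ (1 + c) = 49 · (1 + 0.238095) = 49 · 1.238095 = 60.666667.
(Note m_2 − m_1² simplifies to c · σ⁴ = 0.238095 · 49.)

Var(X) = m_2 − m_1² = 60.666667 − 49 = 11.666667.
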